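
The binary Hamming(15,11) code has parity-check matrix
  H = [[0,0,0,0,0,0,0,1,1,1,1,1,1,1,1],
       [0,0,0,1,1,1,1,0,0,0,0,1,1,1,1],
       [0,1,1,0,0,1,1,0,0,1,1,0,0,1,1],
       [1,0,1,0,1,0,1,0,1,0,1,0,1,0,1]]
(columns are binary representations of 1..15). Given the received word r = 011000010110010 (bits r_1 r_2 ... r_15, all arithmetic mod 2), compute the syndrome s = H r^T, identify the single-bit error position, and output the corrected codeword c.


s = (0, 1, 1, 0)^T, error position = 6, corrected codeword c = 011001010110010

Compute s = H r^T mod 2 one row at a time:
  s_1 = 1 + 0 + 1 + 1 + 0 + 0 + 1 + 0 = 4 ≡ 0 (mod 2).
  s_2 = 0 + 0 + 0 + 0 + 0 + 0 + 1 + 0 = 1 ≡ 1 (mod 2).
  s_3 = 1 + 1 + 0 + 0 + 1 + 1 + 1 + 0 = 5 ≡ 1 (mod 2).
  s_4 = 0 + 1 + 0 + 0 + 0 + 1 + 0 + 0 = 2 ≡ 0 (mod 2).
s = (0, 1, 1, 0)^T — this equals column 6 of H (binary 0110), so error is at position 6.
Correct: flip bit 6 of r = 011000010110010 to get c = 011001010110010.


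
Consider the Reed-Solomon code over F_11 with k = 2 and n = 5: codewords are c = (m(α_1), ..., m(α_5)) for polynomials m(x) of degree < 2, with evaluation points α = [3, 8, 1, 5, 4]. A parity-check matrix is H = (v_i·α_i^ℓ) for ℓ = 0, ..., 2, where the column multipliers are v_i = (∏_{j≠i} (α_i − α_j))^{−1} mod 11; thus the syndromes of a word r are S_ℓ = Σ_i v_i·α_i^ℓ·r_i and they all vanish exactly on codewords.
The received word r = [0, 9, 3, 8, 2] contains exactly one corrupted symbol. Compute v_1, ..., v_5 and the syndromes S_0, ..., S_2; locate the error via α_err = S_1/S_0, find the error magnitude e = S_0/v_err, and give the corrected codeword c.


S = (9, 3, 1), error at position 5, error magnitude e = 9, c = [0, 9, 3, 8, 4].

Step 1: column multipliers v_i = (∏_{j≠i}(α_i − α_j))^{−1} mod 11.
  i = 1 (α = 3): (3−8)(3−1)(3−5)(3−4) = (−5)·2·(−2)·(−1) = −20 ≡ 2, so v_1 = 2^{−1} = 6 (mod 11).
  i = 2 (α = 8): (8−3)(8−1)(8−5)(8−4) = 5·7·3·4 = 420 ≡ 2, so v_2 = 2^{−1} = 6 (mod 11).
  i = 3 (α = 1): (1−3)(1−8)(1−5)(1−4) = (−2)·(−7)·(−4)·(−3) = 168 ≡ 3, so v_3 = 3^{−1} = 4 (mod 11).
  i = 4 (α = 5): (5−3)(5−8)(5−1)(5−4) = 2·(−3)·4·1 = −24 ≡ 9, so v_4 = 9^{−1} = 5 (mod 11).
  i = 5 (α = 4): (4−3)(4−8)(4−1)(4−5) = 1·(−4)·3·(−1) = 12 ≡ 1, so v_5 = 1^{−1} = 1 (mod 11).
  v = [6, 6, 4, 5, 1].
Step 2: syndromes of r = [0, 9, 3, 8, 2] (all sums mod 11).
  S_0 = Σ v_i r_i = 6·0 + 6·9 + 4·3 + 5·8 + 1·2 = 108 ≡ 9.
  S_1 = Σ v_i α_i r_i = 6·3·0 + 6·8·9 + 4·1·3 + 5·5·8 + 1·4·2 = 652 ≡ 3.
  α_i^2 mod 11 = [9, 9, 1, 3, 5].
  S_2 = Σ v_i α_i^2 r_i = 6·9·0 + 6·9·9 + 4·1·3 + 5·3·8 + 1·5·2 = 628 ≡ 1.
  S = (9, 3, 1) ≠ 0, so r is not a codeword (an error is present).
Step 3: locate the error. For a single error e at position i, S_ℓ = v_i·e·α_i^ℓ, so α_err = S_1/S_0.
  S_0^{−1} = 9^{−1} = 5 (mod 11), so α_err = 3·5 = 15 ≡ 4 = α_5. Error position i = 5.
  Consistency check: S_2/S_1 = 1·4 = 4 ≡ 4 = α_err ✓ (single-error assumption holds).
Step 4: error magnitude e = S_0/v_5 = S_0·∏_{j≠5}(α_5 − α_j) = 9·1 = 9 ≡ 9 (mod 11).
Step 5: correct position 5: c_5 = r_5 − e = 2 − 9 ≡ 4 (mod 11). Hence c = [0, 9, 3, 8, 4].
  Check: interpolating c through the α_i gives m(x) = 10 + 4·x (degree < 2) with m(α_i) = c_i for every i, so c is indeed a codeword.


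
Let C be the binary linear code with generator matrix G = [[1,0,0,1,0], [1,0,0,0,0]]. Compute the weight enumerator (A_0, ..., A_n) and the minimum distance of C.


Weight distribution: A_0 = 1, A_1 = 2, A_2 = 1. Minimum distance d = 1.

Enumerate all 2^2 = 4 messages m ∈ F_2^2.
For each, compute codeword c = mG in F_2^5, then tally its weight.
  m = 00 → c = 00000, weight = 0.
  m = 10 → c = 10010, weight = 2.
  m = 01 → c = 10000, weight = 1.
  m = 11 → c = 00010, weight = 1.
Tally weights:
  weight 0: 1 codewords.
  weight 1: 2 codewords.
  weight 2: 1 codewords.
Minimum distance d = smallest w > 0 with A_w > 0 = 1.
Sanity: Σ A_w = 4 = 2^2 = 4 ✓.


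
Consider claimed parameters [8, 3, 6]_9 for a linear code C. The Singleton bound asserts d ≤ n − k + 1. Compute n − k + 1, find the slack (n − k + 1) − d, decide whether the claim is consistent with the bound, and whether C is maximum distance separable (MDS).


Singleton RHS = n − k + 1 = 6, slack = 0, bound satisfied, MDS.

Singleton bound: d ≤ n − k + 1.
Here n = 8, k = 3, so n − k + 1 = 6.
Given d = 6, check d ≤ 6: YES.
Slack = (n − k + 1) − d = 0.
The code is MDS (slack = 0).
Description: the claimed parameters are [8, 3, 6]_9; such a code would be MDS (meets Singleton bound).


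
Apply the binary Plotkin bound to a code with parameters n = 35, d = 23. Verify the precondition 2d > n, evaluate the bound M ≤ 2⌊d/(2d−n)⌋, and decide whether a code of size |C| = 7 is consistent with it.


Plotkin bound M ≤ 4; given |C| = 7 > bound (violated).

Check applicability: 2d = 46, n = 35.
2d − n = 11 > 0, so Plotkin applies.
Compute d/(2d−n) = 23/11 ≈ 2.0909.
⌊d/(2d−n)⌋ = 2.
Plotkin bound: M ≤ 2·2 = 4.
Given |C| = 7, check: VIOLATED.
This |C| is above the Plotkin bound, so no binary code with n = 35, d = 23 and 7 codewords exists.


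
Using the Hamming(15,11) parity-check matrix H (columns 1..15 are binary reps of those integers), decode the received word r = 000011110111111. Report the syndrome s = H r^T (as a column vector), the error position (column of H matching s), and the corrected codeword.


s = (1, 1, 0, 1)^T, error position = 13, corrected codeword c = 000011110111011

Compute s = H r^T mod 2 one row at a time:
  s_1 = 1 + 0 + 1 + 1 + 1 + 1 + 1 + 1 = 7 ≡ 1 (mod 2).
  s_2 = 0 + 1 + 1 + 1 + 1 + 1 + 1 + 1 = 7 ≡ 1 (mod 2).
  s_3 = 0 + 0 + 1 + 1 + 1 + 1 + 1 + 1 = 6 ≡ 0 (mod 2).
  s_4 = 0 + 0 + 1 + 1 + 0 + 1 + 1 + 1 = 5 ≡ 1 (mod 2).
s = (1, 1, 0, 1)^T — this equals column 13 of H (binary 1101), so error is at position 13.
Correct: flip bit 13 of r = 000011110111111 to get c = 000011110111011.


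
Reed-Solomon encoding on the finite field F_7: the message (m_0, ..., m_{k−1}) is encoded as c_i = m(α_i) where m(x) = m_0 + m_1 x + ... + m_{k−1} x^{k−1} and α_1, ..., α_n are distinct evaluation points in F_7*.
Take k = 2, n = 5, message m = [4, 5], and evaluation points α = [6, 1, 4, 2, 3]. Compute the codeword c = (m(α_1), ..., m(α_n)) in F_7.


c = [6, 2, 3, 0, 5]

Message polynomial: m(x) = 4 + 5·x (mod 7).
For each evaluation point α_i, compute m(α_i) mod 7:
  α_1 = 6: Horner steps 5 → 6, so m(6) = 6.
  α_2 = 1: Horner steps 5 → 2, so m(1) = 2.
  α_3 = 4: Horner steps 5 → 3, so m(4) = 3.
  α_4 = 2: Horner steps 5 → 0, so m(2) = 0.
  α_5 = 3: Horner steps 5 → 5, so m(3) = 5.
Codeword c = [6, 2, 3, 0, 5] ∈ F_7^5.


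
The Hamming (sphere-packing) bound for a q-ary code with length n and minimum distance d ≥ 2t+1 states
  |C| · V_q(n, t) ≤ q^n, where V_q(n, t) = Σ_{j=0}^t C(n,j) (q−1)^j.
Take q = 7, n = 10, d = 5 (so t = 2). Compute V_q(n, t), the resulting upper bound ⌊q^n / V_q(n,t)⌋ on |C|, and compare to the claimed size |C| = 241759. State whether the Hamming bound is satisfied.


V_q(n, t) = 1681, q^n = 282475249, Hamming bound = 168040, |C| = 241759 > bound (violated).

Step 1: Compute V_q(n, t) = Σ_{j=0}^2 C(n, j) (q−1)^j.
  j = 0: C(10,0)·(6)^0 = 1·1 = 1.
  j = 1: C(10,1)·(6)^1 = 10·6 = 60.
  j = 2: C(10,2)·(6)^2 = 45·36 = 1620.
  V_q(n, t) = 1 + 60 + 1620 = 1681.
Step 2: q^n = 7^10 = 282475249.
Step 3: Hamming bound ⌊q^n / V_q(n,t)⌋ = ⌊282475249/1681⌋ = 168040.
Step 4: Compare |C| = 241759 to 168040: violated.
The claimed |C| lies above the Hamming bound, so no 7-ary code of length 10 with d ≥ 5 can have 241759 codewords.


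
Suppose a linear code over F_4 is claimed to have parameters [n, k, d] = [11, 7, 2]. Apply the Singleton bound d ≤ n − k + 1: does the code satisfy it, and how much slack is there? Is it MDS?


Singleton RHS = n − k + 1 = 5, slack = 3, bound satisfied, not MDS.

Singleton bound: d ≤ n − k + 1.
Here n = 11, k = 7, so n − k + 1 = 5.
Given d = 2, check d ≤ 5: YES.
Slack = (n − k + 1) − d = 3.
The code is NOT MDS (slack = 3 > 0).
Description: the claimed parameters are [11, 7, 2]_4; such a code would be non-MDS.


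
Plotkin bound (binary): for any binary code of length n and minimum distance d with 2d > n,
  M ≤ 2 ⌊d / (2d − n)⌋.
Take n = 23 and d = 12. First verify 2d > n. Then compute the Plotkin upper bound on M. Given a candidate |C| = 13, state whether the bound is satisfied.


Plotkin bound M ≤ 24; given |C| = 13 ≤ bound (satisfied).

Check applicability: 2d = 24, n = 23.
2d − n = 1 > 0, so Plotkin applies.
Compute d/(2d−n) = 12/1 ≈ 12.0000.
⌊d/(2d−n)⌋ = 12.
Plotkin bound: M ≤ 2·12 = 24.
Given |C| = 13, check: satisfied.
This |C| is below the Plotkin bound.


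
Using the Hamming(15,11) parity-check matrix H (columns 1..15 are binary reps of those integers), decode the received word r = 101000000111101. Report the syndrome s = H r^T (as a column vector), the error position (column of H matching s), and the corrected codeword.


s = (1, 1, 0, 1)^T, error position = 13, corrected codeword c = 101000000111001

Compute s = H r^T mod 2 one row at a time:
  s_1 = 0 + 0 + 1 + 1 + 1 + 1 + 0 + 1 = 5 ≡ 1 (mod 2).
  s_2 = 0 + 0 + 0 + 0 + 1 + 1 + 0 + 1 = 3 ≡ 1 (mod 2).
  s_3 = 0 + 1 + 0 + 0 + 1 + 1 + 0 + 1 = 4 ≡ 0 (mod 2).
  s_4 = 1 + 1 + 0 + 0 + 0 + 1 + 1 + 1 = 5 ≡ 1 (mod 2).
s = (1, 1, 0, 1)^T — this equals column 13 of H (binary 1101), so error is at position 13.
Correct: flip bit 13 of r = 101000000111101 to get c = 101000000111001.


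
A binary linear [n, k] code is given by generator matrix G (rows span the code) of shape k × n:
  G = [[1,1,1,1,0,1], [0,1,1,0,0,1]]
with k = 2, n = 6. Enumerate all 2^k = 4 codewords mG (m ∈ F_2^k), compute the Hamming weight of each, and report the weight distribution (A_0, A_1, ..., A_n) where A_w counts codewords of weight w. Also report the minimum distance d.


Weight distribution: A_0 = 1, A_2 = 1, A_3 = 1, A_5 = 1. Minimum distance d = 2.

Enumerate all 2^2 = 4 messages m ∈ F_2^2.
For each, compute codeword c = mG in F_2^6, then tally its weight.
  m = 00 → c = 000000, weight = 0.
  m = 10 → c = 111101, weight = 5.
  m = 01 → c = 011001, weight = 3.
  m = 11 → c = 100100, weight = 2.
Tally weights:
  weight 0: 1 codewords.
  weight 2: 1 codewords.
  weight 3: 1 codewords.
  weight 5: 1 codewords.
Minimum distance d = smallest w > 0 with A_w > 0 = 2.
Sanity: Σ A_w = 4 = 2^2 = 4 ✓.


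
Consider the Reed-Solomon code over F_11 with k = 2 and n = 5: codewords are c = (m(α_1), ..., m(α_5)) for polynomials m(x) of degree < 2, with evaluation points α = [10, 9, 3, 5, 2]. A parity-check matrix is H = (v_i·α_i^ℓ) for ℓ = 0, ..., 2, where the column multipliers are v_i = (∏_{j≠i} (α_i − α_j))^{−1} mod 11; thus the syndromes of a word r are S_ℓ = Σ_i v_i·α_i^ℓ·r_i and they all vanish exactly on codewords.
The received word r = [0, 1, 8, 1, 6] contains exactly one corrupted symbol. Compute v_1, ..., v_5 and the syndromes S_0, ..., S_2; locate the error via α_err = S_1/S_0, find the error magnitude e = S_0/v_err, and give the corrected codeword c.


S = (10, 2, 7), error at position 2, error magnitude e = 3, c = [0, 9, 8, 1, 6].

Step 1: column multipliers v_i = (∏_{j≠i}(α_i − α_j))^{−1} mod 11.
  i = 1 (α = 10): (10−9)(10−3)(10−5)(10−2) = 1·7·5·8 = 280 ≡ 5, so v_1 = 5^{−1} = 9 (mod 11).
  i = 2 (α = 9): (9−10)(9−3)(9−5)(9−2) = (−1)·6·4·7 = −168 ≡ 8, so v_2 = 8^{−1} = 7 (mod 11).
  i = 3 (α = 3): (3−10)(3−9)(3−5)(3−2) = (−7)·(−6)·(−2)·1 = −84 ≡ 4, so v_3 = 4^{−1} = 3 (mod 11).
  i = 4 (α = 5): (5−10)(5−9)(5−3)(5−2) = (−5)·(−4)·2·3 = 120 ≡ 10, so v_4 = 10^{−1} = 10 (mod 11).
  i = 5 (α = 2): (2−10)(2−9)(2−3)(2−5) = (−8)·(−7)·(−1)·(−3) = 168 ≡ 3, so v_5 = 3^{−1} = 4 (mod 11).
  v = [9, 7, 3, 10, 4].
Step 2: syndromes of r = [0, 1, 8, 1, 6] (all sums mod 11).
  S_0 = Σ v_i r_i = 9·0 + 7·1 + 3·8 + 10·1 + 4·6 = 65 ≡ 10.
  S_1 = Σ v_i α_i r_i = 9·10·0 + 7·9·1 + 3·3·8 + 10·5·1 + 4·2·6 = 233 ≡ 2.
  α_i^2 mod 11 = [1, 4, 9, 3, 4].
  S_2 = Σ v_i α_i^2 r_i = 9·1·0 + 7·4·1 + 3·9·8 + 10·3·1 + 4·4·6 = 370 ≡ 7.
  S = (10, 2, 7) ≠ 0, so r is not a codeword (an error is present).
Step 3: locate the error. For a single error e at position i, S_ℓ = v_i·e·α_i^ℓ, so α_err = S_1/S_0.
  S_0^{−1} = 10^{−1} = 10 (mod 11), so α_err = 2·10 = 20 ≡ 9 = α_2. Error position i = 2.
  Consistency check: S_2/S_1 = 7·6 = 42 ≡ 9 = α_err ✓ (single-error assumption holds).
Step 4: error magnitude e = S_0/v_2 = S_0·∏_{j≠2}(α_2 − α_j) = 10·8 = 80 ≡ 3 (mod 11).
Step 5: correct position 2: c_2 = r_2 − e = 1 − 3 ≡ 9 (mod 11). Hence c = [0, 9, 8, 1, 6].
  Check: interpolating c through the α_i gives m(x) = 2 + 2·x (degree < 2) with m(α_i) = c_i for every i, so c is indeed a codeword.


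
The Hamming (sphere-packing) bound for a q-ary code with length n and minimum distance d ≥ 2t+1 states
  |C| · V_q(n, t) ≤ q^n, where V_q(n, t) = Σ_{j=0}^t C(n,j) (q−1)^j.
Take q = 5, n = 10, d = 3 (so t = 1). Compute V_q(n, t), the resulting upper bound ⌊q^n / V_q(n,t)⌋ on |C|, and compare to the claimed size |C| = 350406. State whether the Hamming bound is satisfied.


V_q(n, t) = 41, q^n = 9765625, Hamming bound = 238185, |C| = 350406 > bound (violated).

Step 1: Compute V_q(n, t) = Σ_{j=0}^1 C(n, j) (q−1)^j.
  j = 0: C(10,0)·(4)^0 = 1·1 = 1.
  j = 1: C(10,1)·(4)^1 = 10·4 = 40.
  V_q(n, t) = 1 + 40 = 41.
Step 2: q^n = 5^10 = 9765625.
Step 3: Hamming bound ⌊q^n / V_q(n,t)⌋ = ⌊9765625/41⌋ = 238185.
Step 4: Compare |C| = 350406 to 238185: violated.
The claimed |C| lies above the Hamming bound, so no 5-ary code of length 10 with d ≥ 3 can have 350406 codewords.


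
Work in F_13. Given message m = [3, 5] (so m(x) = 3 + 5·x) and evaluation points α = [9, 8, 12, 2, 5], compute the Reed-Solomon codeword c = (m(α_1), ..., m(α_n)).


c = [9, 4, 11, 0, 2]

Message polynomial: m(x) = 3 + 5·x (mod 13).
For each evaluation point α_i, compute m(α_i) mod 13:
  α_1 = 9: Horner steps 5 → 9, so m(9) = 9.
  α_2 = 8: Horner steps 5 → 4, so m(8) = 4.
  α_3 = 12: Horner steps 5 → 11, so m(12) = 11.
  α_4 = 2: Horner steps 5 → 0, so m(2) = 0.
  α_5 = 5: Horner steps 5 → 2, so m(5) = 2.
Codeword c = [9, 4, 11, 0, 2] ∈ F_13^5.


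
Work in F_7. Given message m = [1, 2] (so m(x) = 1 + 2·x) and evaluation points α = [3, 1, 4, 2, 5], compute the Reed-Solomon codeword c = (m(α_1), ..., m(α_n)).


c = [0, 3, 2, 5, 4]

Message polynomial: m(x) = 1 + 2·x (mod 7).
For each evaluation point α_i, compute m(α_i) mod 7:
  α_1 = 3: Horner steps 2 → 0, so m(3) = 0.
  α_2 = 1: Horner steps 2 → 3, so m(1) = 3.
  α_3 = 4: Horner steps 2 → 2, so m(4) = 2.
  α_4 = 2: Horner steps 2 → 5, so m(2) = 5.
  α_5 = 5: Horner steps 2 → 4, so m(5) = 4.
Codeword c = [0, 3, 2, 5, 4] ∈ F_7^5.


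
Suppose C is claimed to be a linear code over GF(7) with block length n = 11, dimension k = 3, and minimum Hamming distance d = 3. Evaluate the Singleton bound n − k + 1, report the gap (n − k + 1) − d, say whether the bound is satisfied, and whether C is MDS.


Singleton RHS = n − k + 1 = 9, slack = 6, bound satisfied, not MDS.

Singleton bound: d ≤ n − k + 1.
Here n = 11, k = 3, so n − k + 1 = 9.
Given d = 3, check d ≤ 9: YES.
Slack = (n − k + 1) − d = 6.
The code is NOT MDS (slack = 6 > 0).
Description: the claimed parameters are [11, 3, 3]_7; such a code would be non-MDS.


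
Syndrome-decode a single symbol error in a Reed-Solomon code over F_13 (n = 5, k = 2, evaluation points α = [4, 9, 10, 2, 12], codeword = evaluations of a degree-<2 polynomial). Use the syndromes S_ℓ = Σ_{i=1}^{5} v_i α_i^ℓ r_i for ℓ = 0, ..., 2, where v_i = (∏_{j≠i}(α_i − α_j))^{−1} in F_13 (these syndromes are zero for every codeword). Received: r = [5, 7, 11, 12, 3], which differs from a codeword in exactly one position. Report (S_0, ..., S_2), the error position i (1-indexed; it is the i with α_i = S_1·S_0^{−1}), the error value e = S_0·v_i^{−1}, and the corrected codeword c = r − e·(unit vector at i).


S = (5, 11, 6), error at position 3, error magnitude e = 1, c = [5, 7, 10, 12, 3].

Step 1: column multipliers v_i = (∏_{j≠i}(α_i − α_j))^{−1} mod 13.
  i = 1 (α = 4): (4−9)(4−10)(4−2)(4−12) = (−5)·(−6)·2·(−8) = −480 ≡ 1, so v_1 = 1^{−1} = 1 (mod 13).
  i = 2 (α = 9): (9−4)(9−10)(9−2)(9−12) = 5·(−1)·7·(−3) = 105 ≡ 1, so v_2 = 1^{−1} = 1 (mod 13).
  i = 3 (α = 10): (10−4)(10−9)(10−2)(10−12) = 6·1·8·(−2) = −96 ≡ 8, so v_3 = 8^{−1} = 5 (mod 13).
  i = 4 (α = 2): (2−4)(2−9)(2−10)(2−12) = (−2)·(−7)·(−8)·(−10) = 1120 ≡ 2, so v_4 = 2^{−1} = 7 (mod 13).
  i = 5 (α = 12): (12−4)(12−9)(12−10)(12−2) = 8·3·2·10 = 480 ≡ 12, so v_5 = 12^{−1} = 12 (mod 13).
  v = [1, 1, 5, 7, 12].
Step 2: syndromes of r = [5, 7, 11, 12, 3] (all sums mod 13).
  S_0 = Σ v_i r_i = 1·5 + 1·7 + 5·11 + 7·12 + 12·3 = 187 ≡ 5.
  S_1 = Σ v_i α_i r_i = 1·4·5 + 1·9·7 + 5·10·11 + 7·2·12 + 12·12·3 = 1233 ≡ 11.
  α_i^2 mod 13 = [3, 3, 9, 4, 1].
  S_2 = Σ v_i α_i^2 r_i = 1·3·5 + 1·3·7 + 5·9·11 + 7·4·12 + 12·1·3 = 903 ≡ 6.
  S = (5, 11, 6) ≠ 0, so r is not a codeword (an error is present).
Step 3: locate the error. For a single error e at position i, S_ℓ = v_i·e·α_i^ℓ, so α_err = S_1/S_0.
  S_0^{−1} = 5^{−1} = 8 (mod 13), so α_err = 11·8 = 88 ≡ 10 = α_3. Error position i = 3.
  Consistency check: S_2/S_1 = 6·6 = 36 ≡ 10 = α_err ✓ (single-error assumption holds).
Step 4: error magnitude e = S_0/v_3 = S_0·∏_{j≠3}(α_3 − α_j) = 5·8 = 40 ≡ 1 (mod 13).
Step 5: correct position 3: c_3 = r_3 − e = 11 − 1 ≡ 10 (mod 13). Hence c = [5, 7, 10, 12, 3].
  Check: interpolating c through the α_i gives m(x) = 6 + 3·x (degree < 2) with m(α_i) = c_i for every i, so c is indeed a codeword.


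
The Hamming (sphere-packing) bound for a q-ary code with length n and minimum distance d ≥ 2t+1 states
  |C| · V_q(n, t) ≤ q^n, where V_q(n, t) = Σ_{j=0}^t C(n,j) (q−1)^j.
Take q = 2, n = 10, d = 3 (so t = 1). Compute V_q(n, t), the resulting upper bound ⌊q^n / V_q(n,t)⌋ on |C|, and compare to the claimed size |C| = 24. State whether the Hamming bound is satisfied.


V_q(n, t) = 11, q^n = 1024, Hamming bound = 93, |C| = 24 ≤ bound (satisfied).

Step 1: Compute V_q(n, t) = Σ_{j=0}^1 C(n, j) (q−1)^j.
  j = 0: C(10,0)·(1)^0 = 1·1 = 1.
  j = 1: C(10,1)·(1)^1 = 10·1 = 10.
  V_q(n, t) = 1 + 10 = 11.
Step 2: q^n = 2^10 = 1024.
Step 3: Hamming bound ⌊q^n / V_q(n,t)⌋ = ⌊1024/11⌋ = 93.
Step 4: Compare |C| = 24 to 93: satisfied.
The claimed |C| lies below the Hamming bound.


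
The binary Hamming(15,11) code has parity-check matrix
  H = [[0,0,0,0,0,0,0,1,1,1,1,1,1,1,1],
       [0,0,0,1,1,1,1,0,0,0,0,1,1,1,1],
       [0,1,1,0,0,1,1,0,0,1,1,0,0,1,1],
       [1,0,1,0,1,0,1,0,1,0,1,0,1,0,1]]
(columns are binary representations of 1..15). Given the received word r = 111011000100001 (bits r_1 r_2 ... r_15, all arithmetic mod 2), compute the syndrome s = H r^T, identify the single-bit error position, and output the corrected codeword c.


s = (0, 1, 1, 0)^T, error position = 6, corrected codeword c = 111010000100001

Compute s = H r^T mod 2 one row at a time:
  s_1 = 0 + 0 + 1 + 0 + 0 + 0 + 0 + 1 = 2 ≡ 0 (mod 2).
  s_2 = 0 + 1 + 1 + 0 + 0 + 0 + 0 + 1 = 3 ≡ 1 (mod 2).
  s_3 = 1 + 1 + 1 + 0 + 1 + 0 + 0 + 1 = 5 ≡ 1 (mod 2).
  s_4 = 1 + 1 + 1 + 0 + 0 + 0 + 0 + 1 = 4 ≡ 0 (mod 2).
s = (0, 1, 1, 0)^T — this equals column 6 of H (binary 0110), so error is at position 6.
Correct: flip bit 6 of r = 111011000100001 to get c = 111010000100001.


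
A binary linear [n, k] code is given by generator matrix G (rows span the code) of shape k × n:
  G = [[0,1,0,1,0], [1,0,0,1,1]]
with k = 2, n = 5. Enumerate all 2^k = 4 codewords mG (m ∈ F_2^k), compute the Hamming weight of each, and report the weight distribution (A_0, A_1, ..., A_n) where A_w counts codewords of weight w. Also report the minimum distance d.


Weight distribution: A_0 = 1, A_2 = 1, A_3 = 2. Minimum distance d = 2.

Enumerate all 2^2 = 4 messages m ∈ F_2^2.
For each, compute codeword c = mG in F_2^5, then tally its weight.
  m = 00 → c = 00000, weight = 0.
  m = 10 → c = 01010, weight = 2.
  m = 01 → c = 10011, weight = 3.
  m = 11 → c = 11001, weight = 3.
Tally weights:
  weight 0: 1 codewords.
  weight 2: 1 codewords.
  weight 3: 2 codewords.
Minimum distance d = smallest w > 0 with A_w > 0 = 2.
Sanity: Σ A_w = 4 = 2^2 = 4 ✓.


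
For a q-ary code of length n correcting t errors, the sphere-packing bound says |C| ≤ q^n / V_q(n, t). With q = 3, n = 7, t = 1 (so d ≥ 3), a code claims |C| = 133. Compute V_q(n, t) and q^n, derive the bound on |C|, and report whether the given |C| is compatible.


V_q(n, t) = 15, q^n = 2187, Hamming bound = 145, |C| = 133 ≤ bound (satisfied).

Step 1: Compute V_q(n, t) = Σ_{j=0}^1 C(n, j) (q−1)^j.
  j = 0: C(7,0)·(2)^0 = 1·1 = 1.
  j = 1: C(7,1)·(2)^1 = 7·2 = 14.
  V_q(n, t) = 1 + 14 = 15.
Step 2: q^n = 3^7 = 2187.
Step 3: Hamming bound ⌊q^n / V_q(n,t)⌋ = ⌊2187/15⌋ = 145.
Step 4: Compare |C| = 133 to 145: satisfied.
The claimed |C| lies below the Hamming bound.


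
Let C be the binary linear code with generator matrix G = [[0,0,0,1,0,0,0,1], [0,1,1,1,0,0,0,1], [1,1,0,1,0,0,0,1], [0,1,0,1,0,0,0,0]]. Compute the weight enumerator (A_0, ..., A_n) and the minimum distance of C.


Weight distribution: A_0 = 1, A_2 = 10, A_4 = 5. Minimum distance d = 2.

Enumerate all 2^4 = 16 messages m ∈ F_2^4.
For each, compute codeword c = mG in F_2^8, then tally its weight.
  m = 0000 → c = 00000000, weight = 0.
  m = 1000 → c = 00010001, weight = 2.
  m = 0100 → c = 01110001, weight = 4.
  m = 1100 → c = 01100000, weight = 2.
  m = 0010 → c = 11010001, weight = 4.
  m = 1010 → c = 11000000, weight = 2.
  m = 0110 → c = 10100000, weight = 2.
  m = 1110 → c = 10110001, weight = 4.
  m = 0001 → c = 01010000, weight = 2.
  m = 1001 → c = 01000001, weight = 2.
  m = 0101 → c = 00100001, weight = 2.
  m = 1101 → c = 00110000, weight = 2.
  m = 0011 → c = 10000001, weight = 2.
  m = 1011 → c = 10010000, weight = 2.
  m = 0111 → c = 11110000, weight = 4.
  m = 1111 → c = 11100001, weight = 4.
Tally weights:
  weight 0: 1 codewords.
  weight 2: 10 codewords.
  weight 4: 5 codewords.
Minimum distance d = smallest w > 0 with A_w > 0 = 2.
Sanity: Σ A_w = 16 = 2^4 = 16 ✓.


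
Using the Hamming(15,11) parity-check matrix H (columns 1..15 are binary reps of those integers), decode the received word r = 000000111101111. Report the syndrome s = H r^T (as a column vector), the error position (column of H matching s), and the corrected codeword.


s = (1, 1, 0, 0)^T, error position = 12, corrected codeword c = 000000111100111

Compute s = H r^T mod 2 one row at a time:
  s_1 = 1 + 1 + 1 + 0 + 1 + 1 + 1 + 1 = 7 ≡ 1 (mod 2).
  s_2 = 0 + 0 + 0 + 1 + 1 + 1 + 1 + 1 = 5 ≡ 1 (mod 2).
  s_3 = 0 + 0 + 0 + 1 + 1 + 0 + 1 + 1 = 4 ≡ 0 (mod 2).
  s_4 = 0 + 0 + 0 + 1 + 1 + 0 + 1 + 1 = 4 ≡ 0 (mod 2).
s = (1, 1, 0, 0)^T — this equals column 12 of H (binary 1100), so error is at position 12.
Correct: flip bit 12 of r = 000000111101111 to get c = 000000111100111.


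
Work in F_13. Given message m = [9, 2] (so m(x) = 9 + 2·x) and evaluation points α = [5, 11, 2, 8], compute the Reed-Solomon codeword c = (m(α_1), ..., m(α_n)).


c = [6, 5, 0, 12]

Message polynomial: m(x) = 9 + 2·x (mod 13).
For each evaluation point α_i, compute m(α_i) mod 13:
  α_1 = 5: Horner steps 2 → 6, so m(5) = 6.
  α_2 = 11: Horner steps 2 → 5, so m(11) = 5.
  α_3 = 2: Horner steps 2 → 0, so m(2) = 0.
  α_4 = 8: Horner steps 2 → 12, so m(8) = 12.
Codeword c = [6, 5, 0, 12] ∈ F_13^4.


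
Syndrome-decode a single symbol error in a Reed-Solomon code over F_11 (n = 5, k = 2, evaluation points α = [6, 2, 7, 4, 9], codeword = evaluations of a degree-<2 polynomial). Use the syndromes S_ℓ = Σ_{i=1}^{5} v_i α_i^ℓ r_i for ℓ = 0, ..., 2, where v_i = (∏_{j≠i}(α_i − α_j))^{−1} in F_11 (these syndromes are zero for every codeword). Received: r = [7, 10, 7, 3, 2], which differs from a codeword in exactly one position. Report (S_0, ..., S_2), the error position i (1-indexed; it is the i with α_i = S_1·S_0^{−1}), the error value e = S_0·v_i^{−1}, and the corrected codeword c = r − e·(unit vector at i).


S = (3, 10, 4), error at position 3, error magnitude e = 9, c = [7, 10, 9, 3, 2].

Step 1: column multipliers v_i = (∏_{j≠i}(α_i − α_j))^{−1} mod 11.
  i = 1 (α = 6): (6−2)(6−7)(6−4)(6−9) = 4·(−1)·2·(−3) = 24 ≡ 2, so v_1 = 2^{−1} = 6 (mod 11).
  i = 2 (α = 2): (2−6)(2−7)(2−4)(2−9) = (−4)·(−5)·(−2)·(−7) = 280 ≡ 5, so v_2 = 5^{−1} = 9 (mod 11).
  i = 3 (α = 7): (7−6)(7−2)(7−4)(7−9) = 1·5·3·(−2) = −30 ≡ 3, so v_3 = 3^{−1} = 4 (mod 11).
  i = 4 (α = 4): (4−6)(4−2)(4−7)(4−9) = (−2)·2·(−3)·(−5) = −60 ≡ 6, so v_4 = 6^{−1} = 2 (mod 11).
  i = 5 (α = 9): (9−6)(9−2)(9−7)(9−4) = 3·7·2·5 = 210 ≡ 1, so v_5 = 1^{−1} = 1 (mod 11).
  v = [6, 9, 4, 2, 1].
Step 2: syndromes of r = [7, 10, 7, 3, 2] (all sums mod 11).
  S_0 = Σ v_i r_i = 6·7 + 9·10 + 4·7 + 2·3 + 1·2 = 168 ≡ 3.
  S_1 = Σ v_i α_i r_i = 6·6·7 + 9·2·10 + 4·7·7 + 2·4·3 + 1·9·2 = 670 ≡ 10.
  α_i^2 mod 11 = [3, 4, 5, 5, 4].
  S_2 = Σ v_i α_i^2 r_i = 6·3·7 + 9·4·10 + 4·5·7 + 2·5·3 + 1·4·2 = 664 ≡ 4.
  S = (3, 10, 4) ≠ 0, so r is not a codeword (an error is present).
Step 3: locate the error. For a single error e at position i, S_ℓ = v_i·e·α_i^ℓ, so α_err = S_1/S_0.
  S_0^{−1} = 3^{−1} = 4 (mod 11), so α_err = 10·4 = 40 ≡ 7 = α_3. Error position i = 3.
  Consistency check: S_2/S_1 = 4·10 = 40 ≡ 7 = α_err ✓ (single-error assumption holds).
Step 4: error magnitude e = S_0/v_3 = S_0·∏_{j≠3}(α_3 − α_j) = 3·3 = 9 ≡ 9 (mod 11).
Step 5: correct position 3: c_3 = r_3 − e = 7 − 9 ≡ 9 (mod 11). Hence c = [7, 10, 9, 3, 2].
  Check: interpolating c through the α_i gives m(x) = 6 + 2·x (degree < 2) with m(α_i) = c_i for every i, so c is indeed a codeword.


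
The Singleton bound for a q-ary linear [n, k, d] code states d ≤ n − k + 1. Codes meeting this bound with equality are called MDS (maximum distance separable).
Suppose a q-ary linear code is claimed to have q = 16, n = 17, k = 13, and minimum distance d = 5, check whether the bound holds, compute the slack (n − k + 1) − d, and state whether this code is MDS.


Singleton RHS = n − k + 1 = 5, slack = 0, bound satisfied, MDS.

Singleton bound: d ≤ n − k + 1.
Here n = 17, k = 13, so n − k + 1 = 5.
Given d = 5, check d ≤ 5: YES.
Slack = (n − k + 1) − d = 0.
The code is MDS (slack = 0).
Description: the claimed parameters are [17, 13, 5]_16; such a code would be MDS (meets Singleton bound).


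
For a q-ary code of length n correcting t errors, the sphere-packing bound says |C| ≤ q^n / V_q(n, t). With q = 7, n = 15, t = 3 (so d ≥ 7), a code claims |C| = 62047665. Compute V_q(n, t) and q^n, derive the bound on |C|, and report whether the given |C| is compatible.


V_q(n, t) = 102151, q^n = 4747561509943, Hamming bound = 46475918, |C| = 62047665 > bound (violated).

Step 1: Compute V_q(n, t) = Σ_{j=0}^3 C(n, j) (q−1)^j.
  j = 0: C(15,0)·(6)^0 = 1·1 = 1.
  j = 1: C(15,1)·(6)^1 = 15·6 = 90.
  j = 2: C(15,2)·(6)^2 = 105·36 = 3780.
  j = 3: C(15,3)·(6)^3 = 455·216 = 98280.
  V_q(n, t) = 1 + 90 + 3780 + 98280 = 102151.
Step 2: q^n = 7^15 = 4747561509943.
Step 3: Hamming bound ⌊q^n / V_q(n,t)⌋ = ⌊4747561509943/102151⌋ = 46475918.
Step 4: Compare |C| = 62047665 to 46475918: violated.
The claimed |C| lies above the Hamming bound, so no 7-ary code of length 15 with d ≥ 7 can have 62047665 codewords.


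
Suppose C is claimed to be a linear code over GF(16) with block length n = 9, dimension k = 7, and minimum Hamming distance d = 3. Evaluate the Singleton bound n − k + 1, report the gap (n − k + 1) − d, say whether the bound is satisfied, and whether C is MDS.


Singleton RHS = n − k + 1 = 3, slack = 0, bound satisfied, MDS.

Singleton bound: d ≤ n − k + 1.
Here n = 9, k = 7, so n − k + 1 = 3.
Given d = 3, check d ≤ 3: YES.
Slack = (n − k + 1) − d = 0.
The code is MDS (slack = 0).
Description: the claimed parameters are [9, 7, 3]_16; such a code would be MDS (meets Singleton bound).


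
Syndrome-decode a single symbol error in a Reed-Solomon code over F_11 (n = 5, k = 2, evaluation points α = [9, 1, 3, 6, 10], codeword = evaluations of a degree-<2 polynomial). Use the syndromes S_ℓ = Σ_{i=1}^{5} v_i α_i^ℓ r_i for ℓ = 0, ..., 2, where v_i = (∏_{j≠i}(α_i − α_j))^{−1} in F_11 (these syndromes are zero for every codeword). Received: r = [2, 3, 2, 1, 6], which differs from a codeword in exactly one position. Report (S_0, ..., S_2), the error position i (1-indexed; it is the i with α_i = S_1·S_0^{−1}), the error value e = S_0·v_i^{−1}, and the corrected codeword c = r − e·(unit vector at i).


S = (2, 6, 7), error at position 3, error magnitude e = 2, c = [2, 3, 0, 1, 6].

Step 1: column multipliers v_i = (∏_{j≠i}(α_i − α_j))^{−1} mod 11.
  i = 1 (α = 9): (9−1)(9−3)(9−6)(9−10) = 8·6·3·(−1) = −144 ≡ 10, so v_1 = 10^{−1} = 10 (mod 11).
  i = 2 (α = 1): (1−9)(1−3)(1−6)(1−10) = (−8)·(−2)·(−5)·(−9) = 720 ≡ 5, so v_2 = 5^{−1} = 9 (mod 11).
  i = 3 (α = 3): (3−9)(3−1)(3−6)(3−10) = (−6)·2·(−3)·(−7) = −252 ≡ 1, so v_3 = 1^{−1} = 1 (mod 11).
  i = 4 (α = 6): (6−9)(6−1)(6−3)(6−10) = (−3)·5·3·(−4) = 180 ≡ 4, so v_4 = 4^{−1} = 3 (mod 11).
  i = 5 (α = 10): (10−9)(10−1)(10−3)(10−6) = 1·9·7·4 = 252 ≡ 10, so v_5 = 10^{−1} = 10 (mod 11).
  v = [10, 9, 1, 3, 10].
Step 2: syndromes of r = [2, 3, 2, 1, 6] (all sums mod 11).
  S_0 = Σ v_i r_i = 10·2 + 9·3 + 1·2 + 3·1 + 10·6 = 112 ≡ 2.
  S_1 = Σ v_i α_i r_i = 10·9·2 + 9·1·3 + 1·3·2 + 3·6·1 + 10·10·6 = 831 ≡ 6.
  α_i^2 mod 11 = [4, 1, 9, 3, 1].
  S_2 = Σ v_i α_i^2 r_i = 10·4·2 + 9·1·3 + 1·9·2 + 3·3·1 + 10·1·6 = 194 ≡ 7.
  S = (2, 6, 7) ≠ 0, so r is not a codeword (an error is present).
Step 3: locate the error. For a single error e at position i, S_ℓ = v_i·e·α_i^ℓ, so α_err = S_1/S_0.
  S_0^{−1} = 2^{−1} = 6 (mod 11), so α_err = 6·6 = 36 ≡ 3 = α_3. Error position i = 3.
  Consistency check: S_2/S_1 = 7·2 = 14 ≡ 3 = α_err ✓ (single-error assumption holds).
Step 4: error magnitude e = S_0/v_3 = S_0·∏_{j≠3}(α_3 − α_j) = 2·1 = 2 ≡ 2 (mod 11).
Step 5: correct position 3: c_3 = r_3 − e = 2 − 2 ≡ 0 (mod 11). Hence c = [2, 3, 0, 1, 6].
  Check: interpolating c through the α_i gives m(x) = 10 + 4·x (degree < 2) with m(α_i) = c_i for every i, so c is indeed a codeword.


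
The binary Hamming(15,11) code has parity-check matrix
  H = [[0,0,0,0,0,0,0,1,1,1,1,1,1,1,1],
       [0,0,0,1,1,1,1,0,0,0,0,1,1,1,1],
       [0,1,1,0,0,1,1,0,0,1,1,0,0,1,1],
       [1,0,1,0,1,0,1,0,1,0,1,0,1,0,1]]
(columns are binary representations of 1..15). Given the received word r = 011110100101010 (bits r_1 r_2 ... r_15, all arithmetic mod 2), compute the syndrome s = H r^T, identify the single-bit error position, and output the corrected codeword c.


s = (1, 1, 1, 1)^T, error position = 15, corrected codeword c = 011110100101011

Compute s = H r^T mod 2 one row at a time:
  s_1 = 0 + 0 + 1 + 0 + 1 + 0 + 1 + 0 = 3 ≡ 1 (mod 2).
  s_2 = 1 + 1 + 0 + 1 + 1 + 0 + 1 + 0 = 5 ≡ 1 (mod 2).
  s_3 = 1 + 1 + 0 + 1 + 1 + 0 + 1 + 0 = 5 ≡ 1 (mod 2).
  s_4 = 0 + 1 + 1 + 1 + 0 + 0 + 0 + 0 = 3 ≡ 1 (mod 2).
s = (1, 1, 1, 1)^T — this equals column 15 of H (binary 1111), so error is at position 15.
Correct: flip bit 15 of r = 011110100101010 to get c = 011110100101011.


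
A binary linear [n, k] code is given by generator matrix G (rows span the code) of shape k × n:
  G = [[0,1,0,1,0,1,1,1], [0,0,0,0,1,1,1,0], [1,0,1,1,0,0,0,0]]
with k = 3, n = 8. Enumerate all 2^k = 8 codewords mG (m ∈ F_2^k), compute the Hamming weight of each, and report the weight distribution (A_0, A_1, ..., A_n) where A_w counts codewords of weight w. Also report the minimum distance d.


Weight distribution: A_0 = 1, A_3 = 2, A_4 = 1, A_5 = 2, A_6 = 2. Minimum distance d = 3.

Enumerate all 2^3 = 8 messages m ∈ F_2^3.
For each, compute codeword c = mG in F_2^8, then tally its weight.
  m = 000 → c = 00000000, weight = 0.
  m = 100 → c = 01010111, weight = 5.
  m = 010 → c = 00001110, weight = 3.
  m = 110 → c = 01011001, weight = 4.
  m = 001 → c = 10110000, weight = 3.
  m = 101 → c = 11100111, weight = 6.
  m = 011 → c = 10111110, weight = 6.
  m = 111 → c = 11101001, weight = 5.
Tally weights:
  weight 0: 1 codewords.
  weight 3: 2 codewords.
  weight 4: 1 codewords.
  weight 5: 2 codewords.
  weight 6: 2 codewords.
Minimum distance d = smallest w > 0 with A_w > 0 = 3.
Sanity: Σ A_w = 8 = 2^3 = 8 ✓.


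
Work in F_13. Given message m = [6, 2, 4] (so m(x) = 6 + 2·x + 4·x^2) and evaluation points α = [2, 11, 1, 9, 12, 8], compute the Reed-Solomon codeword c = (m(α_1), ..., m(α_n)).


c = [0, 5, 12, 10, 8, 5]

Message polynomial: m(x) = 6 + 2·x + 4·x^2 (mod 13).
For each evaluation point α_i, compute m(α_i) mod 13:
  α_1 = 2: Horner steps 4 → 10 → 0, so m(2) = 0.
  α_2 = 11: Horner steps 4 → 7 → 5, so m(11) = 5.
  α_3 = 1: Horner steps 4 → 6 → 12, so m(1) = 12.
  α_4 = 9: Horner steps 4 → 12 → 10, so m(9) = 10.
  α_5 = 12: Horner steps 4 → 11 → 8, so m(12) = 8.
  α_6 = 8: Horner steps 4 → 8 → 5, so m(8) = 5.
Codeword c = [0, 5, 12, 10, 8, 5] ∈ F_13^6.


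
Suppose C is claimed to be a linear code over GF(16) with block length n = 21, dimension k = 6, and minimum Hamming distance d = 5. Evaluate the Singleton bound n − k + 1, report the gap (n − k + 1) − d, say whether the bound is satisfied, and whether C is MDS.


Singleton RHS = n − k + 1 = 16, slack = 11, bound satisfied, not MDS.

Singleton bound: d ≤ n − k + 1.
Here n = 21, k = 6, so n − k + 1 = 16.
Given d = 5, check d ≤ 16: YES.
Slack = (n − k + 1) − d = 11.
The code is NOT MDS (slack = 11 > 0).
Description: the claimed parameters are [21, 6, 5]_16; such a code would be non-MDS.


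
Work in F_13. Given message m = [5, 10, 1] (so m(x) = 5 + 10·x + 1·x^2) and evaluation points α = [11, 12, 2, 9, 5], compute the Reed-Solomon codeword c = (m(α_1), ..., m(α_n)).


c = [2, 9, 3, 7, 2]

Message polynomial: m(x) = 5 + 10·x + 1·x^2 (mod 13).
For each evaluation point α_i, compute m(α_i) mod 13:
  α_1 = 11: Horner steps 1 → 8 → 2, so m(11) = 2.
  α_2 = 12: Horner steps 1 → 9 → 9, so m(12) = 9.
  α_3 = 2: Horner steps 1 → 12 → 3, so m(2) = 3.
  α_4 = 9: Horner steps 1 → 6 → 7, so m(9) = 7.
  α_5 = 5: Horner steps 1 → 2 → 2, so m(5) = 2.
Codeword c = [2, 9, 3, 7, 2] ∈ F_13^5.


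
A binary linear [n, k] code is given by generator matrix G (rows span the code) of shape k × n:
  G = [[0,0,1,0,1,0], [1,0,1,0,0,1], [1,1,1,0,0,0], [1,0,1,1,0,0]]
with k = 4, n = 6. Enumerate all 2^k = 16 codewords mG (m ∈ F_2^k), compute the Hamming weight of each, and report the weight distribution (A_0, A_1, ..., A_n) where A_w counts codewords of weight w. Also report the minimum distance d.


Weight distribution: A_0 = 1, A_2 = 4, A_3 = 6, A_4 = 3, A_5 = 2. Minimum distance d = 2.

Enumerate all 2^4 = 16 messages m ∈ F_2^4.
For each, compute codeword c = mG in F_2^6, then tally its weight.
  m = 0000 → c = 000000, weight = 0.
  m = 1000 → c = 001010, weight = 2.
  m = 0100 → c = 101001, weight = 3.
  m = 1100 → c = 100011, weight = 3.
  m = 0010 → c = 111000, weight = 3.
  m = 1010 → c = 110010, weight = 3.
  m = 0110 → c = 010001, weight = 2.
  m = 1110 → c = 011011, weight = 4.
  m = 0001 → c = 101100, weight = 3.
  m = 1001 → c = 100110, weight = 3.
  m = 0101 → c = 000101, weight = 2.
  m = 1101 → c = 001111, weight = 4.
  m = 0011 → c = 010100, weight = 2.
  m = 1011 → c = 011110, weight = 4.
  m = 0111 → c = 111101, weight = 5.
  m = 1111 → c = 110111, weight = 5.
Tally weights:
  weight 0: 1 codewords.
  weight 2: 4 codewords.
  weight 3: 6 codewords.
  weight 4: 3 codewords.
  weight 5: 2 codewords.
Minimum distance d = smallest w > 0 with A_w > 0 = 2.
Sanity: Σ A_w = 16 = 2^4 = 16 ✓.


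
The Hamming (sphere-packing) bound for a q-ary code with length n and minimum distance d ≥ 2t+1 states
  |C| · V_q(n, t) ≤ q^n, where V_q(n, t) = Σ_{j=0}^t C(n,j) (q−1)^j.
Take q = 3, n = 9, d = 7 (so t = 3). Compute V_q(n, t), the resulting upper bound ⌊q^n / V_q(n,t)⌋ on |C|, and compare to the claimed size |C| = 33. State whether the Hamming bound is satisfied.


V_q(n, t) = 835, q^n = 19683, Hamming bound = 23, |C| = 33 > bound (violated).

Step 1: Compute V_q(n, t) = Σ_{j=0}^3 C(n, j) (q−1)^j.
  j = 0: C(9,0)·(2)^0 = 1·1 = 1.
  j = 1: C(9,1)·(2)^1 = 9·2 = 18.
  j = 2: C(9,2)·(2)^2 = 36·4 = 144.
  j = 3: C(9,3)·(2)^3 = 84·8 = 672.
  V_q(n, t) = 1 + 18 + 144 + 672 = 835.
Step 2: q^n = 3^9 = 19683.
Step 3: Hamming bound ⌊q^n / V_q(n,t)⌋ = ⌊19683/835⌋ = 23.
Step 4: Compare |C| = 33 to 23: violated.
The claimed |C| lies above the Hamming bound, so no 3-ary code of length 9 with d ≥ 7 can have 33 codewords.


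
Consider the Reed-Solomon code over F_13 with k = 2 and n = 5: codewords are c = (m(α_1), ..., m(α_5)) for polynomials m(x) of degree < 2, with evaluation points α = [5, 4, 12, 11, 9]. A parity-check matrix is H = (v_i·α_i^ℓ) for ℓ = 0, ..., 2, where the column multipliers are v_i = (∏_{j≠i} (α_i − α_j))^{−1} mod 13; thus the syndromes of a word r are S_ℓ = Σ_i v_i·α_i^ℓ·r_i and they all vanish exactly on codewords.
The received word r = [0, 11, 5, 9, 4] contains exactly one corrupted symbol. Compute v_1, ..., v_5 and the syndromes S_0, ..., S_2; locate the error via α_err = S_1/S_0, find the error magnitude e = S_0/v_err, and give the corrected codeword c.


S = (6, 4, 7), error at position 1, error magnitude e = 6, c = [7, 11, 5, 9, 4].

Step 1: column multipliers v_i = (∏_{j≠i}(α_i − α_j))^{−1} mod 13.
  i = 1 (α = 5): (5−4)(5−12)(5−11)(5−9) = 1·(−7)·(−6)·(−4) = −168 ≡ 1, so v_1 = 1^{−1} = 1 (mod 13).
  i = 2 (α = 4): (4−5)(4−12)(4−11)(4−9) = (−1)·(−8)·(−7)·(−5) = 280 ≡ 7, so v_2 = 7^{−1} = 2 (mod 13).
  i = 3 (α = 12): (12−5)(12−4)(12−11)(12−9) = 7·8·1·3 = 168 ≡ 12, so v_3 = 12^{−1} = 12 (mod 13).
  i = 4 (α = 11): (11−5)(11−4)(11−12)(11−9) = 6·7·(−1)·2 = −84 ≡ 7, so v_4 = 7^{−1} = 2 (mod 13).
  i = 5 (α = 9): (9−5)(9−4)(9−12)(9−11) = 4·5·(−3)·(−2) = 120 ≡ 3, so v_5 = 3^{−1} = 9 (mod 13).
  v = [1, 2, 12, 2, 9].
Step 2: syndromes of r = [0, 11, 5, 9, 4] (all sums mod 13).
  S_0 = Σ v_i r_i = 1·0 + 2·11 + 12·5 + 2·9 + 9·4 = 136 ≡ 6.
  S_1 = Σ v_i α_i r_i = 1·5·0 + 2·4·11 + 12·12·5 + 2·11·9 + 9·9·4 = 1330 ≡ 4.
  α_i^2 mod 13 = [12, 3, 1, 4, 3].
  S_2 = Σ v_i α_i^2 r_i = 1·12·0 + 2·3·11 + 12·1·5 + 2·4·9 + 9·3·4 = 306 ≡ 7.
  S = (6, 4, 7) ≠ 0, so r is not a codeword (an error is present).
Step 3: locate the error. For a single error e at position i, S_ℓ = v_i·e·α_i^ℓ, so α_err = S_1/S_0.
  S_0^{−1} = 6^{−1} = 11 (mod 13), so α_err = 4·11 = 44 ≡ 5 = α_1. Error position i = 1.
  Consistency check: S_2/S_1 = 7·10 = 70 ≡ 5 = α_err ✓ (single-error assumption holds).
Step 4: error magnitude e = S_0/v_1 = S_0·∏_{j≠1}(α_1 − α_j) = 6·1 = 6 ≡ 6 (mod 13).
Step 5: correct position 1: c_1 = r_1 − e = 0 − 6 ≡ 7 (mod 13). Hence c = [7, 11, 5, 9, 4].
  Check: interpolating c through the α_i gives m(x) = 1 + 9·x (degree < 2) with m(α_i) = c_i for every i, so c is indeed a codeword.
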